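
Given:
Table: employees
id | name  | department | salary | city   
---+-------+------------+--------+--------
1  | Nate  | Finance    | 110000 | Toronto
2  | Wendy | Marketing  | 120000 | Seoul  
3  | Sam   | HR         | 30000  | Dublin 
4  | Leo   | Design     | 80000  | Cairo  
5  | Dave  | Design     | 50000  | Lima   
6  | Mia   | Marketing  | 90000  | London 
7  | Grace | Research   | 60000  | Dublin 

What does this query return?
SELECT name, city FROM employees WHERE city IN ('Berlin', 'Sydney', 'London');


Filtering: city IN ('Berlin', 'Sydney', 'London')
Matching: 1 rows

1 rows:
Mia, London


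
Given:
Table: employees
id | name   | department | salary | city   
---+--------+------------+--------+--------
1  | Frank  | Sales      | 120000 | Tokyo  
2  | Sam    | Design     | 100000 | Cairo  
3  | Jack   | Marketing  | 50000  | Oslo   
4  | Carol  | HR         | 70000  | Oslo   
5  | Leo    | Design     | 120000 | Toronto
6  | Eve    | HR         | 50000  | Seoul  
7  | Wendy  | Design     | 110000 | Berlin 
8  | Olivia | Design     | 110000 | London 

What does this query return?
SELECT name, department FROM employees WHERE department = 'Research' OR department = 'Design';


Filtering: department = 'Research' OR 'Design'
Matching: 4 rows

4 rows:
Sam, Design
Leo, Design
Wendy, Design
Olivia, Design


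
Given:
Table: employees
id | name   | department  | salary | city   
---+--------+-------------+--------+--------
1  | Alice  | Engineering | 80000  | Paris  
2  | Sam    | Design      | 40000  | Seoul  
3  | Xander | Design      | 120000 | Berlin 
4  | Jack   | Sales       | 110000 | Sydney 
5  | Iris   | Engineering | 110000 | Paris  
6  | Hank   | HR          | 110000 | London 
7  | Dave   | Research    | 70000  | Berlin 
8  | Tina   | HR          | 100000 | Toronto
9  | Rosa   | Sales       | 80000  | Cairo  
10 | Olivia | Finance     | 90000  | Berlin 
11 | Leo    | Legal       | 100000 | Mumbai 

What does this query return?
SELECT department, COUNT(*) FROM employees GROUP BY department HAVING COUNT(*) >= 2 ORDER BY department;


Groups with count >= 2:
  Design: 2 -> PASS
  Engineering: 2 -> PASS
  HR: 2 -> PASS
  Sales: 2 -> PASS
  Finance: 1 -> filtered out
  Legal: 1 -> filtered out
  Research: 1 -> filtered out


4 groups:
Design, 2
Engineering, 2
HR, 2
Sales, 2


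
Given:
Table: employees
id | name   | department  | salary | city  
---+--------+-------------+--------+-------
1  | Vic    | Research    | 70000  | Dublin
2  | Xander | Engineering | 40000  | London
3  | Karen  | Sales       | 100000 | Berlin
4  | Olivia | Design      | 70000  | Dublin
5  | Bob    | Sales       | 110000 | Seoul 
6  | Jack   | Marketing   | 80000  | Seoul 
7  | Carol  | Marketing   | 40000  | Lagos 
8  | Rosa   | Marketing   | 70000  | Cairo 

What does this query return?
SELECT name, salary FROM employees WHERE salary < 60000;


Filtering: salary < 60000
Matching: 2 rows

2 rows:
Xander, 40000
Carol, 40000


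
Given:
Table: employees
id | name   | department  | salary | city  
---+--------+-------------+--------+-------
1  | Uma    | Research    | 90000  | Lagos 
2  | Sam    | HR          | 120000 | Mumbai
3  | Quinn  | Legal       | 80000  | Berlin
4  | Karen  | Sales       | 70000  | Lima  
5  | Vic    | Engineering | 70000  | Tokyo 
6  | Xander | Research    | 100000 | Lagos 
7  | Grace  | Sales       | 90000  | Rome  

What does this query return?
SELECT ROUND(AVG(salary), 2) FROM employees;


SUM(salary) = 620000
COUNT = 7
ROUND(AVG, 2) = ROUND(620000 / 7, 2) = 88571.43

88571.43


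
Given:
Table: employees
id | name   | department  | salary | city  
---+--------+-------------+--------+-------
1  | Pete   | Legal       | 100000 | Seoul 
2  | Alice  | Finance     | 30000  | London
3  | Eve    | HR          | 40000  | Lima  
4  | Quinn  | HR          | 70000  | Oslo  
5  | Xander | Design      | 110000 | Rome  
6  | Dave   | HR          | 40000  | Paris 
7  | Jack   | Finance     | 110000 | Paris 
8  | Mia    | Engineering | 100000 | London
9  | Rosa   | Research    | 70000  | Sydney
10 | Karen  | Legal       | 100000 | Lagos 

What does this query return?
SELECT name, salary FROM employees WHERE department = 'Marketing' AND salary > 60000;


Filtering: department = 'Marketing' AND salary > 60000
Matching: 0 rows

Empty result set (0 rows)


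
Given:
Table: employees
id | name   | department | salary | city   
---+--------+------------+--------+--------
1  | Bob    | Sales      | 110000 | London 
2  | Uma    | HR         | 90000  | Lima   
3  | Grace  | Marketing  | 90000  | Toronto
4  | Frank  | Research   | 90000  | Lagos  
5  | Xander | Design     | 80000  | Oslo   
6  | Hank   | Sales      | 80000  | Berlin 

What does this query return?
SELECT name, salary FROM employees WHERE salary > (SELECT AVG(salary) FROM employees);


Subquery: AVG(salary) = 90000.0
Filtering: salary > 90000.0
  Bob (110000) -> MATCH


1 rows:
Bob, 110000


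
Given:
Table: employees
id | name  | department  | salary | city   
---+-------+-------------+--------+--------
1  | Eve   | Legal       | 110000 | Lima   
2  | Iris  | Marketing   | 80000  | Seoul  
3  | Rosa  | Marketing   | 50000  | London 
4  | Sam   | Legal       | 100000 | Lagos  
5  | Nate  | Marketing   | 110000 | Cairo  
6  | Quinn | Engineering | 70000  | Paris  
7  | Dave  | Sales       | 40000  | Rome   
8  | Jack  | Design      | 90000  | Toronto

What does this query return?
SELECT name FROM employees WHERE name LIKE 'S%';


LIKE 'S%' matches names starting with 'S'
Matching: 1

1 rows:
Sam


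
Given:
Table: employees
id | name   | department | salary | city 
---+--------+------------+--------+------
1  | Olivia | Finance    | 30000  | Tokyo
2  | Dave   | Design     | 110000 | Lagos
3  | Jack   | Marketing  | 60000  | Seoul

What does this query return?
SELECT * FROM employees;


SELECT * returns all 3 rows with all columns

3 rows:
1, Olivia, Finance, 30000, Tokyo
2, Dave, Design, 110000, Lagos
3, Jack, Marketing, 60000, Seoul


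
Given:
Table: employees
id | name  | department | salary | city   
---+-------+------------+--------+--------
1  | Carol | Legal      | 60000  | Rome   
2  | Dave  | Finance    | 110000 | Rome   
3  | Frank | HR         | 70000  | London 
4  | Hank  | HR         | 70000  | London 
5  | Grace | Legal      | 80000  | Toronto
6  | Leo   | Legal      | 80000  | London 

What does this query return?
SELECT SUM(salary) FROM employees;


SUM(salary) = 60000 + 110000 + 70000 + 70000 + 80000 + 80000 = 470000

470000


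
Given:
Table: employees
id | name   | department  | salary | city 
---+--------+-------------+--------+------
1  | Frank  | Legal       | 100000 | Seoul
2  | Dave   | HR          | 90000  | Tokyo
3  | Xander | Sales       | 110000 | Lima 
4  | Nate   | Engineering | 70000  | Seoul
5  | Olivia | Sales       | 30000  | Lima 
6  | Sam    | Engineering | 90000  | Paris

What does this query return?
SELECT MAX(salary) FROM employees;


Salaries: 100000, 90000, 110000, 70000, 30000, 90000
MAX = 110000

110000


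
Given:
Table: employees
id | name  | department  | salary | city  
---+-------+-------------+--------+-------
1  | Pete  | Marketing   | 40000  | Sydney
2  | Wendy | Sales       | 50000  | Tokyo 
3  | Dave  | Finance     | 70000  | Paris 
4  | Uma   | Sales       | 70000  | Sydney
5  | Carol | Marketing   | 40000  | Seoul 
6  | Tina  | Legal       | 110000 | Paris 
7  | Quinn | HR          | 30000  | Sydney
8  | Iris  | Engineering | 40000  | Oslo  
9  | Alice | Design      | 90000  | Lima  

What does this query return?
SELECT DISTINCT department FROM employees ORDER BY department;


All 'department' values (row order): Marketing, Sales, Finance, Sales, Marketing, Legal, HR, Engineering, Design
Removing duplicates leaves 7 unique value(s).

7 values:
Design
Engineering
Finance
HR
Legal
Marketing
Sales


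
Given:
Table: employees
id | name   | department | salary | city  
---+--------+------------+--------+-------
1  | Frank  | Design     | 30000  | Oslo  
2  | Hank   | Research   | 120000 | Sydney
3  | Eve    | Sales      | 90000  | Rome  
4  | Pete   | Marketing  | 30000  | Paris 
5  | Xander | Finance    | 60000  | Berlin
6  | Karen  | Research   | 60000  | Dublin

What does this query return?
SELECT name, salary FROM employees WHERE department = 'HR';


Filtering: department = 'HR'
Matching rows: 0

Empty result set (0 rows)


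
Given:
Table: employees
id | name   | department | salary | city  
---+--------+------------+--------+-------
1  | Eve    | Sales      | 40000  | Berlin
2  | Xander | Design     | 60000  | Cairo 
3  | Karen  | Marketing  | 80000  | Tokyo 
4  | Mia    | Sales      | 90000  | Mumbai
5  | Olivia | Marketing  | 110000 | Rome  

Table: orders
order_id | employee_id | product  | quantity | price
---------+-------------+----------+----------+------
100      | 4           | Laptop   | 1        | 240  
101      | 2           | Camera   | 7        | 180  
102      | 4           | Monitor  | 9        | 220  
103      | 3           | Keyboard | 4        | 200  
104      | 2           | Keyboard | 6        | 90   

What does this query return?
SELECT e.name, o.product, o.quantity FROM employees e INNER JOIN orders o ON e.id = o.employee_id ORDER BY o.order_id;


Joining employees.id = orders.employee_id:
  employee Mia (id=4) -> order Laptop
  employee Xander (id=2) -> order Camera
  employee Mia (id=4) -> order Monitor
  employee Karen (id=3) -> order Keyboard
  employee Xander (id=2) -> order Keyboard


5 rows:
Mia, Laptop, 1
Xander, Camera, 7
Mia, Monitor, 9
Karen, Keyboard, 4
Xander, Keyboard, 6


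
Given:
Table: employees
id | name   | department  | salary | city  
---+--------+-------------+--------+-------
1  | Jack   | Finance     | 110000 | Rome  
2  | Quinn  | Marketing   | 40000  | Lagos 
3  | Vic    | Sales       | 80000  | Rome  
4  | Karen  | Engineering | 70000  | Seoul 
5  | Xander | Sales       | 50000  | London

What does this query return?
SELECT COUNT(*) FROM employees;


COUNT(*) counts all rows

5


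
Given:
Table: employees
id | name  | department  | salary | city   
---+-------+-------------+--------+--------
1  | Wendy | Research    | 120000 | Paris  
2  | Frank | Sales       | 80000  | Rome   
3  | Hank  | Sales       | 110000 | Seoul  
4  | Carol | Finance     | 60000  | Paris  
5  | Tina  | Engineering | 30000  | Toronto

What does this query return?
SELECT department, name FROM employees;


Projecting columns: department, name

5 rows:
Research, Wendy
Sales, Frank
Sales, Hank
Finance, Carol
Engineering, Tina


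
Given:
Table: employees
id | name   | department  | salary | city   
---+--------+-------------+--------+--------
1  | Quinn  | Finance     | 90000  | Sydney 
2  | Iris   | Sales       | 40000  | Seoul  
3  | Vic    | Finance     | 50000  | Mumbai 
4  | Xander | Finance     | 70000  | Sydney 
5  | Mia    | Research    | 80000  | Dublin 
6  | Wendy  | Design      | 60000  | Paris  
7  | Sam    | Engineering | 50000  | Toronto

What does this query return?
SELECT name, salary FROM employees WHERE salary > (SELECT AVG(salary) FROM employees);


Subquery: AVG(salary) = 62857.14
Filtering: salary > 62857.14
  Quinn (90000) -> MATCH
  Xander (70000) -> MATCH
  Mia (80000) -> MATCH


3 rows:
Quinn, 90000
Xander, 70000
Mia, 80000


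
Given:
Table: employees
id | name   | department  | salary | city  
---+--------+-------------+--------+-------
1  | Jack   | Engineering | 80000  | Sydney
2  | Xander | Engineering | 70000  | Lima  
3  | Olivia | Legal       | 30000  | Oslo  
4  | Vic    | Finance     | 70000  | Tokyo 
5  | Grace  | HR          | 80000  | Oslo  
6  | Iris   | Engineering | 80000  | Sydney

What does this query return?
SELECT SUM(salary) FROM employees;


SUM(salary) = 80000 + 70000 + 30000 + 70000 + 80000 + 80000 = 410000

410000


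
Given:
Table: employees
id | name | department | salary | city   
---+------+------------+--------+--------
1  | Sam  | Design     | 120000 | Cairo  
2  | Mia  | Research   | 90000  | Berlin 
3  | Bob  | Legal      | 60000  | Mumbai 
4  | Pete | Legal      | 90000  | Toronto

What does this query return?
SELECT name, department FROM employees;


Projecting columns: name, department

4 rows:
Sam, Design
Mia, Research
Bob, Legal
Pete, Legal


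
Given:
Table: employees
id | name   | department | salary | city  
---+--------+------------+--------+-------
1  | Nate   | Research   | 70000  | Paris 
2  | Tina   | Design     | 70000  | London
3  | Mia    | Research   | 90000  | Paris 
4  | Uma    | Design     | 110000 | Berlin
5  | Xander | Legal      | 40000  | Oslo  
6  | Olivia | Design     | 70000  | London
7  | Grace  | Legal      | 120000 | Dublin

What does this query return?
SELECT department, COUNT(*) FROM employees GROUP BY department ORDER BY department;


Assigning each row to its department group:
  Nate -> Research
  Tina -> Design
  Mia -> Research
  Uma -> Design
  Xander -> Legal
  Olivia -> Design
  Grace -> Legal


3 groups:
Design, 3
Legal, 2
Research, 2


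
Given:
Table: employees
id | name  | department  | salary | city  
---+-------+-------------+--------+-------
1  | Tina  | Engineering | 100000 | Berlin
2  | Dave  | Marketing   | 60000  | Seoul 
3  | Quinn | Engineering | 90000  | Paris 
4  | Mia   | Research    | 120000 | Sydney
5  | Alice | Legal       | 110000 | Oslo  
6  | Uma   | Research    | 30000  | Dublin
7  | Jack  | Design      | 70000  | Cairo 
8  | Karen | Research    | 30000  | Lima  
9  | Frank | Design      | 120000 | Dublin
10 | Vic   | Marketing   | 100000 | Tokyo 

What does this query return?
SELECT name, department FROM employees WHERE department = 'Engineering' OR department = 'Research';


Filtering: department = 'Engineering' OR 'Research'
Matching: 5 rows

5 rows:
Tina, Engineering
Quinn, Engineering
Mia, Research
Uma, Research
Karen, Research


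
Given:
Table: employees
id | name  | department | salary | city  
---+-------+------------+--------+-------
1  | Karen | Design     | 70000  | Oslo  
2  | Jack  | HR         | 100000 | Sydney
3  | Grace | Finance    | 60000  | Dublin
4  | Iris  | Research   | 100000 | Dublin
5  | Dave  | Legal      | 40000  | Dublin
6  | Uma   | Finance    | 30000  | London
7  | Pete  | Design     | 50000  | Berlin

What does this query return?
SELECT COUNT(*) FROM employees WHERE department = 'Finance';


Counting rows where department = 'Finance'
  Grace -> MATCH
  Uma -> MATCH


2


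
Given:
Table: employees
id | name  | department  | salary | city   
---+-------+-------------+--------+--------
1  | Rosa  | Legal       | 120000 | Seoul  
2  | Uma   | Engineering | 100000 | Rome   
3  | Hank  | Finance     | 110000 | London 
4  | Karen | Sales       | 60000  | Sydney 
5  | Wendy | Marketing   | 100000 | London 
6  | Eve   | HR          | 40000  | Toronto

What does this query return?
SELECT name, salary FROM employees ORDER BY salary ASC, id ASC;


Sorting by salary ASC, then id ASC for ties

6 rows:
Eve, 40000
Karen, 60000
Uma, 100000
Wendy, 100000
Hank, 110000
Rosa, 120000


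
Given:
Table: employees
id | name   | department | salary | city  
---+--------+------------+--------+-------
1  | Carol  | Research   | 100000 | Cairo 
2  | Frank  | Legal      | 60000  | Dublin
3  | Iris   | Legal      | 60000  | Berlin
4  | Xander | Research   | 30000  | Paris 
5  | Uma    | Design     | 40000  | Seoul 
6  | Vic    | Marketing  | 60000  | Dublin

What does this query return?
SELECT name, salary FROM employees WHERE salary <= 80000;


Filtering: salary <= 80000
Matching: 5 rows

5 rows:
Frank, 60000
Iris, 60000
Xander, 30000
Uma, 40000
Vic, 60000


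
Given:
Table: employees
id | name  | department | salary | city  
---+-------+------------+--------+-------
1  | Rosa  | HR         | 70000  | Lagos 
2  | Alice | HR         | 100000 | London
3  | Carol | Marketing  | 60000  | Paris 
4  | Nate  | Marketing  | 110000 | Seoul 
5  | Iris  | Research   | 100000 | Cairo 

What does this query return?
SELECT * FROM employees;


SELECT * returns all 5 rows with all columns

5 rows:
1, Rosa, HR, 70000, Lagos
2, Alice, HR, 100000, London
3, Carol, Marketing, 60000, Paris
4, Nate, Marketing, 110000, Seoul
5, Iris, Research, 100000, Cairo


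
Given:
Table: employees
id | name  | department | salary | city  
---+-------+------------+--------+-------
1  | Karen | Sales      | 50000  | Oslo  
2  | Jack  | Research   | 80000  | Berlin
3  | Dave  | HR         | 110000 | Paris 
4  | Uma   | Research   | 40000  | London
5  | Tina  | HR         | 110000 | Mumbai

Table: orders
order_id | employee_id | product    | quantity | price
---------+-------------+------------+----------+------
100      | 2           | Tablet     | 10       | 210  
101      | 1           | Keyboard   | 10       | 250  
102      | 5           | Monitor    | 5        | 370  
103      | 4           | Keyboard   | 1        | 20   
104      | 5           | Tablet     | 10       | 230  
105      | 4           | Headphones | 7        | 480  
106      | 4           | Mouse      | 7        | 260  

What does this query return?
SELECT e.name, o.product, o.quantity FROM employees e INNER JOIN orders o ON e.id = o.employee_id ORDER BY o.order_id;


Joining employees.id = orders.employee_id:
  employee Jack (id=2) -> order Tablet
  employee Karen (id=1) -> order Keyboard
  employee Tina (id=5) -> order Monitor
  employee Uma (id=4) -> order Keyboard
  employee Tina (id=5) -> order Tablet
  employee Uma (id=4) -> order Headphones
  employee Uma (id=4) -> order Mouse


7 rows:
Jack, Tablet, 10
Karen, Keyboard, 10
Tina, Monitor, 5
Uma, Keyboard, 1
Tina, Tablet, 10
Uma, Headphones, 7
Uma, Mouse, 7


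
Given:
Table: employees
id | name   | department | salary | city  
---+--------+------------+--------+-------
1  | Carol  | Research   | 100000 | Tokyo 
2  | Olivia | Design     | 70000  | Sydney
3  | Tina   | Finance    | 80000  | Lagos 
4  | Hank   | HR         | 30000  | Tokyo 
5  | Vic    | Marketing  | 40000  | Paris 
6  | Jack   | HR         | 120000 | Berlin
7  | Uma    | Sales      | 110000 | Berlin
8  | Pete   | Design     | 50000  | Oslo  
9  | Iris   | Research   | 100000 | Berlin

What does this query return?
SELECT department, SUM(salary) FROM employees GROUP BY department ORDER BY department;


Summing salary within each department:
  Design: 70000 + 50000 = 120000
  Finance: 80000 = 80000
  HR: 30000 + 120000 = 150000
  Marketing: 40000 = 40000
  Research: 100000 + 100000 = 200000
  Sales: 110000 = 110000


6 groups:
Design, 120000
Finance, 80000
HR, 150000
Marketing, 40000
Research, 200000
Sales, 110000


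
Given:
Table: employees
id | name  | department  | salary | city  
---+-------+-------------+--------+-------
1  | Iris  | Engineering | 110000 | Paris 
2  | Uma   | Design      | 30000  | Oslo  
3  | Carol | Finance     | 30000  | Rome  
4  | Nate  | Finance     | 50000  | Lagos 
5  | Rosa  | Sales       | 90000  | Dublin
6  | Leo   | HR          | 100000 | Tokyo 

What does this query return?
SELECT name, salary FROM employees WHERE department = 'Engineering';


Filtering: department = 'Engineering'
Matching rows: 1

1 rows:
Iris, 110000


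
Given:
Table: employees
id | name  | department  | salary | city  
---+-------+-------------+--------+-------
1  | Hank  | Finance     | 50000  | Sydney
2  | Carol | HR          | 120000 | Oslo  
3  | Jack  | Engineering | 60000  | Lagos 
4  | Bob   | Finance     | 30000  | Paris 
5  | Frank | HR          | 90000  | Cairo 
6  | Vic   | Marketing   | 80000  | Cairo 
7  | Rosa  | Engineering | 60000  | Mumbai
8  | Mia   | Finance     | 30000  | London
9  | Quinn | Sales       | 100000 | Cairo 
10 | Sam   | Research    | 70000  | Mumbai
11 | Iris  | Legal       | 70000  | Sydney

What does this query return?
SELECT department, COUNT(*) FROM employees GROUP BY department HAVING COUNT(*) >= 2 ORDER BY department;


Groups with count >= 2:
  Engineering: 2 -> PASS
  Finance: 3 -> PASS
  HR: 2 -> PASS
  Legal: 1 -> filtered out
  Marketing: 1 -> filtered out
  Research: 1 -> filtered out
  Sales: 1 -> filtered out


3 groups:
Engineering, 2
Finance, 3
HR, 2


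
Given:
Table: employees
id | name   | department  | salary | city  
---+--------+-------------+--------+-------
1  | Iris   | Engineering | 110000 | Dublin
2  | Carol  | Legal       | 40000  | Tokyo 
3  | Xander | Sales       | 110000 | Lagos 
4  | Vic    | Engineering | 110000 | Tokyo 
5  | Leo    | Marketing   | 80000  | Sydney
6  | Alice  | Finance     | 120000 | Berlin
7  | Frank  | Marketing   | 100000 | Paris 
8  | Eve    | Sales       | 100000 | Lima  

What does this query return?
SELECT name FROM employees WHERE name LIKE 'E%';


LIKE 'E%' matches names starting with 'E'
Matching: 1

1 rows:
Eve


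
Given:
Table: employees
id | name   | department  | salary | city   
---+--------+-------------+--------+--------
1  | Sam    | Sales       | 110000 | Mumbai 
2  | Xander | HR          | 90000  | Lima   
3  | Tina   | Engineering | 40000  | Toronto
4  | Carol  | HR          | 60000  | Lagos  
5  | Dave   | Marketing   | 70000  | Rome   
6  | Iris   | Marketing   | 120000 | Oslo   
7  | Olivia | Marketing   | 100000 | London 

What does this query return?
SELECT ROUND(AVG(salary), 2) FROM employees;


SUM(salary) = 590000
COUNT = 7
ROUND(AVG, 2) = ROUND(590000 / 7, 2) = 84285.71

84285.71


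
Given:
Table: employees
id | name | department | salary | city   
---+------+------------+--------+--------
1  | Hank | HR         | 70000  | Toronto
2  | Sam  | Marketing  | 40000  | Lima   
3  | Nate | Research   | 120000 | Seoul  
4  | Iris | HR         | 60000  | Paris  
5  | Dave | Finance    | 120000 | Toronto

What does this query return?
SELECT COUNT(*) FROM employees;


COUNT(*) counts all rows

5


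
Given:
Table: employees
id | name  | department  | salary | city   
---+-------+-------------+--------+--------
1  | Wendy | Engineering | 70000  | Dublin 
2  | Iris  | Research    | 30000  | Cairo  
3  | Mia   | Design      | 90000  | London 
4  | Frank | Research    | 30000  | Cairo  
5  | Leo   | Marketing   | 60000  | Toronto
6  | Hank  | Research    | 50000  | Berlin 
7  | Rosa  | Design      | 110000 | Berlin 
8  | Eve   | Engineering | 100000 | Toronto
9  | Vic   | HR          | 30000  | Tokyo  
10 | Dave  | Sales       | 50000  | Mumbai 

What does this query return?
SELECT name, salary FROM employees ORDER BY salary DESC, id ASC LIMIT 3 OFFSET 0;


Sort by salary DESC (id ASC tiebreak), then skip 0 and take 3
Rows 1 through 3

3 rows:
Rosa, 110000
Eve, 100000
Mia, 90000


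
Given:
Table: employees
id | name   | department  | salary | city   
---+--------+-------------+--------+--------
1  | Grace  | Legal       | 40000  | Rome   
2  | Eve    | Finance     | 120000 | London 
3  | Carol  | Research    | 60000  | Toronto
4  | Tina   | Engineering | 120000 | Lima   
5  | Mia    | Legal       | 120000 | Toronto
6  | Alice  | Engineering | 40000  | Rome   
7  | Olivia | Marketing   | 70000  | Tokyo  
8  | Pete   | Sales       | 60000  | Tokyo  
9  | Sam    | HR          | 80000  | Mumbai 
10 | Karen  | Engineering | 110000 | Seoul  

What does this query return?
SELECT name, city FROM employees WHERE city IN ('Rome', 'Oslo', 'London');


Filtering: city IN ('Rome', 'Oslo', 'London')
Matching: 3 rows

3 rows:
Grace, Rome
Eve, London
Alice, Rome


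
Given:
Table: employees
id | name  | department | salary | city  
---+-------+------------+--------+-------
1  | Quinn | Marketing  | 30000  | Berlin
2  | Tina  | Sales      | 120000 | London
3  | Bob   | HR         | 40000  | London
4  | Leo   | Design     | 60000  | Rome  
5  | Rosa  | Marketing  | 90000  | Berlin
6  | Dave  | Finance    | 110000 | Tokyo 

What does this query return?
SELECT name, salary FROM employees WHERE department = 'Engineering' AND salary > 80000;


Filtering: department = 'Engineering' AND salary > 80000
Matching: 0 rows

Empty result set (0 rows)


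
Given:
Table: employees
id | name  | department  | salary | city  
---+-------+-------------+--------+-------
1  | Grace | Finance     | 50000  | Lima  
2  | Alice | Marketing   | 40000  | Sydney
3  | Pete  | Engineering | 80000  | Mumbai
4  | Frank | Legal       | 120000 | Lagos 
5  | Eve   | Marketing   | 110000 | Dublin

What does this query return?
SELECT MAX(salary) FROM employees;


Salaries: 50000, 40000, 80000, 120000, 110000
MAX = 120000

120000


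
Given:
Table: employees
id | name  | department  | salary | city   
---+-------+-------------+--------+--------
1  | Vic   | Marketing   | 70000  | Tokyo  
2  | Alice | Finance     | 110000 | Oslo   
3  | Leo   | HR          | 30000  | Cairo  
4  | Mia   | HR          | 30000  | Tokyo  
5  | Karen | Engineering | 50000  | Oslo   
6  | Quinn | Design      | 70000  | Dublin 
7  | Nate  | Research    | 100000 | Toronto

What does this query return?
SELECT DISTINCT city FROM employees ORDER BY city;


All 'city' values (row order): Tokyo, Oslo, Cairo, Tokyo, Oslo, Dublin, Toronto
Removing duplicates leaves 5 unique value(s).

5 values:
Cairo
Dublin
Oslo
Tokyo
Toronto


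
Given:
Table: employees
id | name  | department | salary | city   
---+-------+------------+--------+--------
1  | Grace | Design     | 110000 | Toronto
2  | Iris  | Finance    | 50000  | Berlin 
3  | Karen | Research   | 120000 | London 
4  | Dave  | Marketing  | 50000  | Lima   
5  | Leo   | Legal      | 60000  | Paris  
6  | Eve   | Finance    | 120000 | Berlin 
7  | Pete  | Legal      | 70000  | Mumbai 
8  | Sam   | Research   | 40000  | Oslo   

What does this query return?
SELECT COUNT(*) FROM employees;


COUNT(*) counts all rows

8


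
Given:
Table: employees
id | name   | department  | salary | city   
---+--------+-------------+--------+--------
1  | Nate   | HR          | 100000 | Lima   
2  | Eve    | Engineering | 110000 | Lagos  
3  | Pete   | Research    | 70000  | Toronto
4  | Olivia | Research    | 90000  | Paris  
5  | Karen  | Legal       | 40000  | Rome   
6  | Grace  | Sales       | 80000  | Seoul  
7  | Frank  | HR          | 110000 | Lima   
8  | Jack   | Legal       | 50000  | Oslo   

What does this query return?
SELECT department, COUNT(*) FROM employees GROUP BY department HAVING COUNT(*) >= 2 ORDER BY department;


Groups with count >= 2:
  HR: 2 -> PASS
  Legal: 2 -> PASS
  Research: 2 -> PASS
  Engineering: 1 -> filtered out
  Sales: 1 -> filtered out


3 groups:
HR, 2
Legal, 2
Research, 2


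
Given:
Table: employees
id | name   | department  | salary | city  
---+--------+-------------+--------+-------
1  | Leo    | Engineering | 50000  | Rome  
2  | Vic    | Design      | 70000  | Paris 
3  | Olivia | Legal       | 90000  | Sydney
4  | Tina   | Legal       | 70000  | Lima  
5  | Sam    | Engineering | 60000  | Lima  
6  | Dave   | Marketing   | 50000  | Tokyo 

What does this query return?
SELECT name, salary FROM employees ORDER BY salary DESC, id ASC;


Sorting by salary DESC, then id ASC for ties

6 rows:
Olivia, 90000
Vic, 70000
Tina, 70000
Sam, 60000
Leo, 50000
Dave, 50000


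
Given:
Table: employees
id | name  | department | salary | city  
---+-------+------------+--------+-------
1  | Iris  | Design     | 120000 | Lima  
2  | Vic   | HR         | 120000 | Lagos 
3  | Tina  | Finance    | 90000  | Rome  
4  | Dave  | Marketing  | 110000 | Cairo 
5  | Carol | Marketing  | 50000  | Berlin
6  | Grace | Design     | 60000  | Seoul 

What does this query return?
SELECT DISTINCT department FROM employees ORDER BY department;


All 'department' values (row order): Design, HR, Finance, Marketing, Marketing, Design
Removing duplicates leaves 4 unique value(s).

4 values:
Design
Finance
HR
Marketing


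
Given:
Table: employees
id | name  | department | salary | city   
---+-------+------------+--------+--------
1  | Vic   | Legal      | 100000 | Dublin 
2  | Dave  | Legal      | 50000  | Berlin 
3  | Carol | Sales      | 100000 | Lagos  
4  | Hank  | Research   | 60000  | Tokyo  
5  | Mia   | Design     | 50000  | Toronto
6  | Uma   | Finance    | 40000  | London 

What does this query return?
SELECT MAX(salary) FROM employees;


Salaries: 100000, 50000, 100000, 60000, 50000, 40000
MAX = 100000

100000


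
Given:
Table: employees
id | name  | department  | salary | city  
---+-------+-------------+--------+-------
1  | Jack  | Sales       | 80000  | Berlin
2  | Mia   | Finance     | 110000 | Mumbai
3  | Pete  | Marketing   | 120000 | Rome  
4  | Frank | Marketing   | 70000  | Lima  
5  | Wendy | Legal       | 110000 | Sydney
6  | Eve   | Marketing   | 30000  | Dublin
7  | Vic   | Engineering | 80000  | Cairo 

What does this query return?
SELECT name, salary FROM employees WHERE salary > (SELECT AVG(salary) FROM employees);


Subquery: AVG(salary) = 85714.29
Filtering: salary > 85714.29
  Mia (110000) -> MATCH
  Pete (120000) -> MATCH
  Wendy (110000) -> MATCH


3 rows:
Mia, 110000
Pete, 120000
Wendy, 110000


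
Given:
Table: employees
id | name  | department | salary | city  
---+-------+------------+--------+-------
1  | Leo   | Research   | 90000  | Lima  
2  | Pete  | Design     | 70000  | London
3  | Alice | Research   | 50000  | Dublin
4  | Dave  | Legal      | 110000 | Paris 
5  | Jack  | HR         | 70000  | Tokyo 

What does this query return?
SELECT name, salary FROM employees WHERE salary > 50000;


Filtering: salary > 50000
Matching: 4 rows

4 rows:
Leo, 90000
Pete, 70000
Dave, 110000
Jack, 70000


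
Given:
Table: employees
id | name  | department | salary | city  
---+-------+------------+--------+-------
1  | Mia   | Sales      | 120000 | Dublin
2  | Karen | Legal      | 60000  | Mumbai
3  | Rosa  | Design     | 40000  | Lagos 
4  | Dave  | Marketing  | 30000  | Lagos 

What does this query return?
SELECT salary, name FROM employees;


Projecting columns: salary, name

4 rows:
120000, Mia
60000, Karen
40000, Rosa
30000, Dave


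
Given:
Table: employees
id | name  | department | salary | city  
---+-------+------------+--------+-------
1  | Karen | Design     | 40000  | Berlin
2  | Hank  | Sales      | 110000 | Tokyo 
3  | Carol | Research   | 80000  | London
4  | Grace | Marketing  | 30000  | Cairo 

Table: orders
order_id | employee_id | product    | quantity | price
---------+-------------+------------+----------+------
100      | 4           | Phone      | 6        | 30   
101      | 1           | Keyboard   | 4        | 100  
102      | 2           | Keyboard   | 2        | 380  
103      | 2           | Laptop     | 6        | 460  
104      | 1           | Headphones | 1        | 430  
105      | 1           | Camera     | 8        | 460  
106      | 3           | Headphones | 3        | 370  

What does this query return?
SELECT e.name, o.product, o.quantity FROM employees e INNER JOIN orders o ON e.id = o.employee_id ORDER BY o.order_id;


Joining employees.id = orders.employee_id:
  employee Grace (id=4) -> order Phone
  employee Karen (id=1) -> order Keyboard
  employee Hank (id=2) -> order Keyboard
  employee Hank (id=2) -> order Laptop
  employee Karen (id=1) -> order Headphones
  employee Karen (id=1) -> order Camera
  employee Carol (id=3) -> order Headphones


7 rows:
Grace, Phone, 6
Karen, Keyboard, 4
Hank, Keyboard, 2
Hank, Laptop, 6
Karen, Headphones, 1
Karen, Camera, 8
Carol, Headphones, 3


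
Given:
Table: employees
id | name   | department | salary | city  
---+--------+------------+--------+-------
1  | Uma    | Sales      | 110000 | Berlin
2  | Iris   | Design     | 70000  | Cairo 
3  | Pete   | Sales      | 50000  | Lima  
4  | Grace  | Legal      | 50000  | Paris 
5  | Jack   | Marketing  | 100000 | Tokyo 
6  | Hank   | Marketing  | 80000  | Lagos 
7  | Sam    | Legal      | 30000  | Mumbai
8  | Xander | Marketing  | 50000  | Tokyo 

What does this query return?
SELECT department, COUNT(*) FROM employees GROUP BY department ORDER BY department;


Assigning each row to its department group:
  Uma -> Sales
  Iris -> Design
  Pete -> Sales
  Grace -> Legal
  Jack -> Marketing
  Hank -> Marketing
  Sam -> Legal
  Xander -> Marketing


4 groups:
Design, 1
Legal, 2
Marketing, 3
Sales, 2


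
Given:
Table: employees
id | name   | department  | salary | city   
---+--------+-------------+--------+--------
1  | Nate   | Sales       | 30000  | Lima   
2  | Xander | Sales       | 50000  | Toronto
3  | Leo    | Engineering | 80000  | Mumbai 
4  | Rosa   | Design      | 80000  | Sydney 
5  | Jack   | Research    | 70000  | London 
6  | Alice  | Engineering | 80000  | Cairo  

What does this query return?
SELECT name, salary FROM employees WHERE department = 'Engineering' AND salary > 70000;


Filtering: department = 'Engineering' AND salary > 70000
Matching: 2 rows

2 rows:
Leo, 80000
Alice, 80000


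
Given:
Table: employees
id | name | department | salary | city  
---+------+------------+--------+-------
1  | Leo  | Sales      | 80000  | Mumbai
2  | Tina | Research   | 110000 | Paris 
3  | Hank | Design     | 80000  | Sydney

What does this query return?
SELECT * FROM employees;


SELECT * returns all 3 rows with all columns

3 rows:
1, Leo, Sales, 80000, Mumbai
2, Tina, Research, 110000, Paris
3, Hank, Design, 80000, Sydney


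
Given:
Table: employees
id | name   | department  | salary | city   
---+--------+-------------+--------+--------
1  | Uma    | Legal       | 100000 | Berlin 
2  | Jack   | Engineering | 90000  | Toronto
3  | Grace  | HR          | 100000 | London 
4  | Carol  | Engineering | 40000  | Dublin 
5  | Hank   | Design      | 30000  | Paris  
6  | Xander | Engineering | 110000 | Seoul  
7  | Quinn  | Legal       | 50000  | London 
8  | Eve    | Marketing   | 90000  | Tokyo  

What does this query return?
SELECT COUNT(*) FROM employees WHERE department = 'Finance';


Counting rows where department = 'Finance'


0


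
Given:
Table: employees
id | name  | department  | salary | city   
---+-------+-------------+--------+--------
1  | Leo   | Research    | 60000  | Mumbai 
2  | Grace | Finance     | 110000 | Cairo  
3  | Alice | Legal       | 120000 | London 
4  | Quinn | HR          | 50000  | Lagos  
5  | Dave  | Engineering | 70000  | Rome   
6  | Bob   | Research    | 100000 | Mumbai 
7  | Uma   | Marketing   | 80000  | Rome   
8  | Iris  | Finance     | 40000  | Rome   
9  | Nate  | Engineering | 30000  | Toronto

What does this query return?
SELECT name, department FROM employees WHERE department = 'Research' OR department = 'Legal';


Filtering: department = 'Research' OR 'Legal'
Matching: 3 rows

3 rows:
Leo, Research
Alice, Legal
Bob, Research


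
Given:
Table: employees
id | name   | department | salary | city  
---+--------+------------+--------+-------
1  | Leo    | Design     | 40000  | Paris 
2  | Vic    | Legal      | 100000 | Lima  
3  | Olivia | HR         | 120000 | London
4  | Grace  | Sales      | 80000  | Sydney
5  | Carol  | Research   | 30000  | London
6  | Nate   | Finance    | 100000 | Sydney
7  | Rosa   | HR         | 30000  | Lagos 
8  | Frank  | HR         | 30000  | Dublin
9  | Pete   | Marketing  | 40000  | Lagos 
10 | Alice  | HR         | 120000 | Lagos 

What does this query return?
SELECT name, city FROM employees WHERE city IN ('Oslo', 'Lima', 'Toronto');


Filtering: city IN ('Oslo', 'Lima', 'Toronto')
Matching: 1 rows

1 rows:
Vic, Lima


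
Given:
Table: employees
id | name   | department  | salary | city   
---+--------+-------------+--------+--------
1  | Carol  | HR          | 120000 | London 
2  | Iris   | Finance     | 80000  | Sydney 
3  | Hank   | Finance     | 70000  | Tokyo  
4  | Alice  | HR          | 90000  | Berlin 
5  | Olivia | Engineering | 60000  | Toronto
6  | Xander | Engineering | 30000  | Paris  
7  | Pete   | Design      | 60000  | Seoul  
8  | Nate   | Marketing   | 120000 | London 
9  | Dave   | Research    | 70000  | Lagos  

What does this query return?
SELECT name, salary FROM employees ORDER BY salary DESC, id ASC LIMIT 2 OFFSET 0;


Sort by salary DESC (id ASC tiebreak), then skip 0 and take 2
Rows 1 through 2

2 rows:
Carol, 120000
Nate, 120000


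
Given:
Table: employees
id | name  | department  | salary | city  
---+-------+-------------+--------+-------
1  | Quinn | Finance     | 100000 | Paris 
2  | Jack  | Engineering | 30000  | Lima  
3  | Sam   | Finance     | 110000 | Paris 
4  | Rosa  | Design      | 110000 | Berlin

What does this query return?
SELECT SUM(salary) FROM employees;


SUM(salary) = 100000 + 30000 + 110000 + 110000 = 350000

350000


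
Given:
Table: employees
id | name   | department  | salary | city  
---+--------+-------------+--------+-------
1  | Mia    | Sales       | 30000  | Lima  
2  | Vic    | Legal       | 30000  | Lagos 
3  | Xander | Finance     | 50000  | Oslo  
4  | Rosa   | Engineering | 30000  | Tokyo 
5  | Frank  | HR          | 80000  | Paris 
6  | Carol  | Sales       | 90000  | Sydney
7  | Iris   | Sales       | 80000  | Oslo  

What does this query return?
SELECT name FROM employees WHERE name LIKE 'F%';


LIKE 'F%' matches names starting with 'F'
Matching: 1

1 rows:
Frank


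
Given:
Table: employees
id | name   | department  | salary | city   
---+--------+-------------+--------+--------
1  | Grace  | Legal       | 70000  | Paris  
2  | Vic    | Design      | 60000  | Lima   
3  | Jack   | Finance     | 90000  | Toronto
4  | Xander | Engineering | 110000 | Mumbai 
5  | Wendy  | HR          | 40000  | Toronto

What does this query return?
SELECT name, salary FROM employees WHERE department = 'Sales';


Filtering: department = 'Sales'
Matching rows: 0

Empty result set (0 rows)


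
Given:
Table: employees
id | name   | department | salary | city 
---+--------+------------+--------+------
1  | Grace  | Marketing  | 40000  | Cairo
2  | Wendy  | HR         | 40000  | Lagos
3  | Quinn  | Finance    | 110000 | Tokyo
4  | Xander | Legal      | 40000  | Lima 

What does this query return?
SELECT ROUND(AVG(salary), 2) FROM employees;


SUM(salary) = 230000
COUNT = 4
ROUND(AVG, 2) = ROUND(230000 / 4, 2) = 57500.0

57500.0


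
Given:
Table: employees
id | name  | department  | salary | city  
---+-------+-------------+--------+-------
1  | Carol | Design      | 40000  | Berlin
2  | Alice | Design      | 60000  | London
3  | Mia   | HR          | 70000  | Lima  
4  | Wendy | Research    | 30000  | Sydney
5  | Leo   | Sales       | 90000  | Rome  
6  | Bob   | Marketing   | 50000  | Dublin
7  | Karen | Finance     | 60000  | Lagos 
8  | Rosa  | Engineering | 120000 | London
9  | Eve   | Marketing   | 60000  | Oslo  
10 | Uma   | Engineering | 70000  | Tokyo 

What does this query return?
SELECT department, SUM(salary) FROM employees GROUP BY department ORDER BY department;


Summing salary within each department:
  Design: 40000 + 60000 = 100000
  Engineering: 120000 + 70000 = 190000
  Finance: 60000 = 60000
  HR: 70000 = 70000
  Marketing: 50000 + 60000 = 110000
  Research: 30000 = 30000
  Sales: 90000 = 90000


7 groups:
Design, 100000
Engineering, 190000
Finance, 60000
HR, 70000
Marketing, 110000
Research, 30000
Sales, 90000


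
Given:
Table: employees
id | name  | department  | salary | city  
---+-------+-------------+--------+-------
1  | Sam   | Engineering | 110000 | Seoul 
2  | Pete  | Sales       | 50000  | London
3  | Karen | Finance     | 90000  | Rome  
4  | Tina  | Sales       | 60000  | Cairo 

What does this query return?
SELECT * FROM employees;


SELECT * returns all 4 rows with all columns

4 rows:
1, Sam, Engineering, 110000, Seoul
2, Pete, Sales, 50000, London
3, Karen, Finance, 90000, Rome
4, Tina, Sales, 60000, Cairo


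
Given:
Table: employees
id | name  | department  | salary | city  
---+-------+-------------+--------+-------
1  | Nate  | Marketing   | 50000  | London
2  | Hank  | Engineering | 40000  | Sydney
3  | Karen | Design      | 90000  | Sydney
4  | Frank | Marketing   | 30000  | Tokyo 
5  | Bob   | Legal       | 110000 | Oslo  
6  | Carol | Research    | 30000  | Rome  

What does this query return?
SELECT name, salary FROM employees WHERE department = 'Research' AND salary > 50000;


Filtering: department = 'Research' AND salary > 50000
Matching: 0 rows

Empty result set (0 rows)


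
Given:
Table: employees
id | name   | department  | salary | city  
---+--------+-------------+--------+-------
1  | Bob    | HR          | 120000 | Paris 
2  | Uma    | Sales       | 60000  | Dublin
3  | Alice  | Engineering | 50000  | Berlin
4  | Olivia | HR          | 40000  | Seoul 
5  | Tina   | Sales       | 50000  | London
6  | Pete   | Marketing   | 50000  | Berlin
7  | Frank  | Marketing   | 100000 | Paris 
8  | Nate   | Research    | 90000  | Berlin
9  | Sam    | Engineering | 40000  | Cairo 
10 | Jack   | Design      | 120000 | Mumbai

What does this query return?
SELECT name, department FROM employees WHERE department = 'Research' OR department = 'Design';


Filtering: department = 'Research' OR 'Design'
Matching: 2 rows

2 rows:
Nate, Research
Jack, Design
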